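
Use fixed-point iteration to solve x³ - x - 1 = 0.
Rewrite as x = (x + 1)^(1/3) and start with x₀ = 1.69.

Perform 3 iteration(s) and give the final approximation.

Equation: x³ - x - 1 = 0
Fixed-point form: x = (x + 1)^(1/3)
x₀ = 1.69

x_1 = g(1.690000) = 1.390755
x_2 = g(1.390755) = 1.337145
x_3 = g(1.337145) = 1.327074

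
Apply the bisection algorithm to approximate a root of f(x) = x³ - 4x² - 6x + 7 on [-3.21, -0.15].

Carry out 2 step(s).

f(x) = x³ - 4x² - 6x + 7
Initial interval: [-3.21, -0.15]

Iteration 1:
  c_1 = (-3.210000 + (-0.150000))/2 = -1.680000
  f(c_1) = f(-1.680000) = 1.048768
  f(a) × f(c) < 0, new interval: [-3.210000, -1.680000]
Iteration 2:
  c_2 = (-3.210000 + (-1.680000))/2 = -2.445000
  f(c_2) = f(-2.445000) = -16.858371
  f(a) × f(c) ≥ 0, new interval: [-2.445000, -1.680000]

After 2 iteration(s), the approximation is c_2 = -2.445000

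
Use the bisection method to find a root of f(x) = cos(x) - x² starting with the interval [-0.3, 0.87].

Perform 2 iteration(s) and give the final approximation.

f(x) = cos(x) - x²
Initial interval: [-0.3, 0.87]

Iteration 1:
  c_1 = (-0.300000 + 0.870000)/2 = 0.285000
  f(c_1) = f(0.285000) = 0.878437
  f(a) × f(c) ≥ 0, new interval: [0.285000, 0.870000]
Iteration 2:
  c_2 = (0.285000 + 0.870000)/2 = 0.577500
  f(c_2) = f(0.577500) = 0.504324
  f(a) × f(c) ≥ 0, new interval: [0.577500, 0.870000]

After 2 iteration(s), the approximation is c_2 = 0.577500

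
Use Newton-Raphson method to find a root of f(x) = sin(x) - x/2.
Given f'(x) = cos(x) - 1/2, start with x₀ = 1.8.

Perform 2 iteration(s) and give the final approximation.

f(x) = sin(x) - x/2
f'(x) = cos(x) - 1/2
x₀ = 1.8

Newton-Raphson formula: x_{n+1} = x_n - f(x_n)/f'(x_n)

Iteration 1:
  f(1.800000) = 0.073848
  f'(1.800000) = -0.727202
  x_1 = 1.800000 - 0.073848/(-0.727202) = 1.901550
Iteration 2:
  f(1.901550) = -0.004977
  f'(1.901550) = -0.824756
  x_2 = 1.901550 - (-0.004977)/(-0.824756) = 1.895515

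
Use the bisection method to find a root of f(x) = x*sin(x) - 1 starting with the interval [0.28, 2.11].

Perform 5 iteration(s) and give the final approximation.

f(x) = x*sin(x) - 1
Initial interval: [0.28, 2.11]

Iteration 1:
  c_1 = (0.280000 + 2.110000)/2 = 1.195000
  f(c_1) = f(1.195000) = 0.111608
  f(a) × f(c) < 0, new interval: [0.280000, 1.195000]
Iteration 2:
  c_2 = (0.280000 + 1.195000)/2 = 0.737500
  f(c_2) = f(0.737500) = -0.504076
  f(a) × f(c) ≥ 0, new interval: [0.737500, 1.195000]
Iteration 3:
  c_3 = (0.737500 + 1.195000)/2 = 0.966250
  f(c_3) = f(0.966250) = -0.205008
  f(a) × f(c) ≥ 0, new interval: [0.966250, 1.195000]
Iteration 4:
  c_4 = (0.966250 + 1.195000)/2 = 1.080625
  f(c_4) = f(1.080625) = -0.046616
  f(a) × f(c) ≥ 0, new interval: [1.080625, 1.195000]
Iteration 5:
  c_5 = (1.080625 + 1.195000)/2 = 1.137812
  f(c_5) = f(1.137812) = 0.032813
  f(a) × f(c) < 0, new interval: [1.080625, 1.137812]

After 5 iteration(s), the approximation is c_5 = 1.137812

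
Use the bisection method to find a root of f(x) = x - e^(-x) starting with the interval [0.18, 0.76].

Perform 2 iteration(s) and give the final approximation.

f(x) = x - e^(-x)
Initial interval: [0.18, 0.76]

Iteration 1:
  c_1 = (0.180000 + 0.760000)/2 = 0.470000
  f(c_1) = f(0.470000) = -0.155002
  f(a) × f(c) ≥ 0, new interval: [0.470000, 0.760000]
Iteration 2:
  c_2 = (0.470000 + 0.760000)/2 = 0.615000
  f(c_2) = f(0.615000) = 0.074359
  f(a) × f(c) < 0, new interval: [0.470000, 0.615000]

After 2 iteration(s), the approximation is c_2 = 0.615000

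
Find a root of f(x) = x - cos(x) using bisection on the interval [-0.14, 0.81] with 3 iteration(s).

f(x) = x - cos(x)
Initial interval: [-0.14, 0.81]

Iteration 1:
  c_1 = (-0.140000 + 0.810000)/2 = 0.335000
  f(c_1) = f(0.335000) = -0.609410
  f(a) × f(c) ≥ 0, new interval: [0.335000, 0.810000]
Iteration 2:
  c_2 = (0.335000 + 0.810000)/2 = 0.572500
  f(c_2) = f(0.572500) = -0.268049
  f(a) × f(c) ≥ 0, new interval: [0.572500, 0.810000]
Iteration 3:
  c_3 = (0.572500 + 0.810000)/2 = 0.691250
  f(c_3) = f(0.691250) = -0.079200
  f(a) × f(c) ≥ 0, new interval: [0.691250, 0.810000]

After 3 iteration(s), the approximation is c_3 = 0.691250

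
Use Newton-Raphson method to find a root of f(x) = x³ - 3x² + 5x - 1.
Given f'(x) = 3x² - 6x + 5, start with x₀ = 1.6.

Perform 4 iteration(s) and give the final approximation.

f(x) = x³ - 3x² + 5x - 1
f'(x) = 3x² - 6x + 5
x₀ = 1.6

Newton-Raphson formula: x_{n+1} = x_n - f(x_n)/f'(x_n)

Iteration 1:
  f(1.600000) = 3.416000
  f'(1.600000) = 3.080000
  x_1 = 1.600000 - 3.416000/3.080000 = 0.490909
Iteration 2:
  f(0.490909) = 0.849875
  f'(0.490909) = 2.777521
  x_2 = 0.490909 - 0.849875/2.777521 = 0.184926
Iteration 3:
  f(0.184926) = -0.171640
  f'(0.184926) = 3.993039
  x_3 = 0.184926 - (-0.171640)/3.993039 = 0.227911
Iteration 4:
  f(0.227911) = -0.004439
  f'(0.227911) = 3.788366
  x_4 = 0.227911 - (-0.004439)/3.788366 = 0.229082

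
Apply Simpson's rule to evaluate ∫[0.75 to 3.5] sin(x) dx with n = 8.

f(x) = sin(x)
a = 0.75, b = 3.5, n = 8
h = (b - a)/n = 0.343750

Simpson's rule: (h/3)[f(x₀) + 4f(x₁) + 2f(x₂) + ... + f(xₙ)]

x_0 = 0.7500, f(x_0) = 0.681639, coefficient = 1
x_1 = 1.0938, f(x_1) = 0.888355, coefficient = 4
x_2 = 1.4375, f(x_2) = 0.991129, coefficient = 2
x_3 = 1.7812, f(x_3) = 0.977936, coefficient = 4
x_4 = 2.1250, f(x_4) = 0.850320, coefficient = 2
x_5 = 2.4688, f(x_5) = 0.623212, coefficient = 4
x_6 = 2.8125, f(x_6) = 0.323185, coefficient = 2
x_7 = 3.1562, f(x_7) = -0.014657, coefficient = 4
x_8 = 3.5000, f(x_8) = -0.350783, coefficient = 1

I ≈ (0.343750/3) × 14.559507 = 1.668277
Exact value: 1.668146
Error: 0.000131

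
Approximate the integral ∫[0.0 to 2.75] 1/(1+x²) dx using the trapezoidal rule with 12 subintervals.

f(x) = 1/(1+x²)
a = 0.0, b = 2.75, n = 12
h = (b - a)/n = 0.229167

Trapezoidal rule: (h/2)[f(x₀) + 2f(x₁) + 2f(x₂) + ... + f(xₙ)]

x_0 = 0.0000, f(x_0) = 1.000000, coefficient = 1
x_1 = 0.2292, f(x_1) = 0.950103, coefficient = 2
x_2 = 0.4583, f(x_2) = 0.826399, coefficient = 2
x_3 = 0.6875, f(x_3) = 0.679045, coefficient = 2
x_4 = 0.9167, f(x_4) = 0.543396, coefficient = 2
x_5 = 1.1458, f(x_5) = 0.432351, coefficient = 2
x_6 = 1.3750, f(x_6) = 0.345946, coefficient = 2
x_7 = 1.6042, f(x_7) = 0.279849, coefficient = 2
x_8 = 1.8333, f(x_8) = 0.229299, coefficient = 2
x_9 = 2.0625, f(x_9) = 0.190335, coefficient = 2
x_10 = 2.2917, f(x_10) = 0.159956, coefficient = 2
x_11 = 2.5208, f(x_11) = 0.135969, coefficient = 2
x_12 = 2.7500, f(x_12) = 0.116788, coefficient = 1

I ≈ (0.229167/2) × 10.662086 = 1.221697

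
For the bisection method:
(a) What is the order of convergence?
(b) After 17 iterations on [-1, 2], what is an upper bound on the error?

(a) Bisection has linear (order 1) convergence; the error is halved each step.

(b) Error bound = (b-a)/2^n = (2 - (-1))/2^{17}
    = 3/2^{17}

(a) 1 (linear); (b) error ≤ 2.29e-05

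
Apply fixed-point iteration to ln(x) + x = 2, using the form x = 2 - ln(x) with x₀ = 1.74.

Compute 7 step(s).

Equation: ln(x) + x = 2
Fixed-point form: x = 2 - ln(x)
x₀ = 1.74

x_1 = g(1.740000) = 1.446115
x_2 = g(1.446115) = 1.631119
x_3 = g(1.631119) = 1.510733
x_4 = g(1.510733) = 1.587405
x_5 = g(1.587405) = 1.537900
x_6 = g(1.537900) = 1.569582
x_7 = g(1.569582) = 1.549190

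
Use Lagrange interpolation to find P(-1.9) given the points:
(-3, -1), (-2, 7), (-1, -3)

Lagrange interpolation formula:
P(x) = Σ yᵢ × Lᵢ(x)
where Lᵢ(x) = Π_{j≠i} (x - xⱼ)/(xᵢ - xⱼ)

L_0(-1.9) = (-1.9 - (-2))/(-3 - (-2)) × (-1.9 - (-1))/(-3 - (-1)) = -0.045000
L_1(-1.9) = (-1.9 - (-3))/(-2 - (-3)) × (-1.9 - (-1))/(-2 - (-1)) = 0.990000
L_2(-1.9) = (-1.9 - (-3))/(-1 - (-3)) × (-1.9 - (-2))/(-1 - (-2)) = 0.055000

P(-1.9) = (-1)×L_0(-1.9) + 7×L_1(-1.9) + (-3)×L_2(-1.9)
P(-1.9) = 6.810000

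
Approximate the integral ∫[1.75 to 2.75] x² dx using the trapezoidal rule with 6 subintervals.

f(x) = x²
a = 1.75, b = 2.75, n = 6
h = (b - a)/n = 0.166667

Trapezoidal rule: (h/2)[f(x₀) + 2f(x₁) + 2f(x₂) + ... + f(xₙ)]

x_0 = 1.7500, f(x_0) = 3.062500, coefficient = 1
x_1 = 1.9167, f(x_1) = 3.673611, coefficient = 2
x_2 = 2.0833, f(x_2) = 4.340278, coefficient = 2
x_3 = 2.2500, f(x_3) = 5.062500, coefficient = 2
x_4 = 2.4167, f(x_4) = 5.840278, coefficient = 2
x_5 = 2.5833, f(x_5) = 6.673611, coefficient = 2
x_6 = 2.7500, f(x_6) = 7.562500, coefficient = 1

I ≈ (0.166667/2) × 61.805556 = 5.150463
Exact value: 5.145833
Error: 0.004630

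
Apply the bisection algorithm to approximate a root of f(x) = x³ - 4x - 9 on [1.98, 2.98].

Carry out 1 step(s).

f(x) = x³ - 4x - 9
Initial interval: [1.98, 2.98]

Iteration 1:
  c_1 = (1.980000 + 2.980000)/2 = 2.480000
  f(c_1) = f(2.480000) = -3.667008
  f(a) × f(c) ≥ 0, new interval: [2.480000, 2.980000]

After 1 iteration(s), the approximation is c_1 = 2.480000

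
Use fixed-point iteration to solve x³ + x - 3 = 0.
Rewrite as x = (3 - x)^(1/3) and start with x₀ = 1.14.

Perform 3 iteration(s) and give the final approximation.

Equation: x³ + x - 3 = 0
Fixed-point form: x = (3 - x)^(1/3)
x₀ = 1.14

x_1 = g(1.140000) = 1.229809
x_2 = g(1.229809) = 1.209688
x_3 = g(1.209688) = 1.214254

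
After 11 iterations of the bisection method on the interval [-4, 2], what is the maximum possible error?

Bisection error bound: |error| ≤ (b-a)/2^n
|error| ≤ (2 - (-4))/2^11 = 6/2^11
|error| ≤ 0.0029296875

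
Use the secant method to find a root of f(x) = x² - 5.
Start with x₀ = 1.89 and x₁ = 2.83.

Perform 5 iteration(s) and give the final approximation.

f(x) = x² - 5
x₀ = 1.89, x₁ = 2.83

Secant formula: x_{n+1} = x_n - f(x_n)(x_n - x_{n-1})/(f(x_n) - f(x_{n-1}))

Iteration 1:
  f(1.890000) = -1.427900
  f(2.830000) = 3.008900
  x_2 = 2.830000 - 3.008900×(2.830000 - 1.890000)/(3.008900 - (-1.427900))
       = 2.192521
Iteration 2:
  f(2.830000) = 3.008900
  f(2.192521) = -0.192851
  x_3 = 2.192521 - (-0.192851)×(2.192521 - 2.830000)/(-0.192851 - 3.008900)
       = 2.230918
Iteration 3:
  f(2.192521) = -0.192851
  f(2.230918) = -0.023003
  x_4 = 2.230918 - (-0.023003)×(2.230918 - 2.192521)/(-0.023003 - (-0.192851))
       = 2.236119
Iteration 4:
  f(2.230918) = -0.023003
  f(2.236119) = 0.000227
  x_5 = 2.236119 - 0.000227×(2.236119 - 2.230918)/(0.000227 - (-0.023003))
       = 2.236068
Iteration 5:
  f(2.236119) = 0.000227
  f(2.236068) = 0.000000
  x_6 = 2.236068 - 0.000000×(2.236068 - 2.236119)/(0.000000 - 0.000227)
       = 2.236068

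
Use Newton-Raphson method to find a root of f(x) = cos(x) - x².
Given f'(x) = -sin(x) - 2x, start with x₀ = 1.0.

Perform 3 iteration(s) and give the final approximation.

f(x) = cos(x) - x²
f'(x) = -sin(x) - 2x
x₀ = 1.0

Newton-Raphson formula: x_{n+1} = x_n - f(x_n)/f'(x_n)

Iteration 1:
  f(1.000000) = -0.459698
  f'(1.000000) = -2.841471
  x_1 = 1.000000 - (-0.459698)/(-2.841471) = 0.838218
Iteration 2:
  f(0.838218) = -0.033822
  f'(0.838218) = -2.419890
  x_2 = 0.838218 - (-0.033822)/(-2.419890) = 0.824242
Iteration 3:
  f(0.824242) = -0.000261
  f'(0.824242) = -2.382517
  x_3 = 0.824242 - (-0.000261)/(-2.382517) = 0.824132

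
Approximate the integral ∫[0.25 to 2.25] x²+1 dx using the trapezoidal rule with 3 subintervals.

f(x) = x²+1
a = 0.25, b = 2.25, n = 3
h = (b - a)/n = 0.666667

Trapezoidal rule: (h/2)[f(x₀) + 2f(x₁) + 2f(x₂) + ... + f(xₙ)]

x_0 = 0.2500, f(x_0) = 1.062500, coefficient = 1
x_1 = 0.9167, f(x_1) = 1.840278, coefficient = 2
x_2 = 1.5833, f(x_2) = 3.506944, coefficient = 2
x_3 = 2.2500, f(x_3) = 6.062500, coefficient = 1

I ≈ (0.666667/2) × 17.819444 = 5.939815
Exact value: 5.791667
Error: 0.148148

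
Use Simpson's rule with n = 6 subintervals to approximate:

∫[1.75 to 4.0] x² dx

f(x) = x²
a = 1.75, b = 4.0, n = 6
h = (b - a)/n = 0.375000

Simpson's rule: (h/3)[f(x₀) + 4f(x₁) + 2f(x₂) + ... + f(xₙ)]

x_0 = 1.7500, f(x_0) = 3.062500, coefficient = 1
x_1 = 2.1250, f(x_1) = 4.515625, coefficient = 4
x_2 = 2.5000, f(x_2) = 6.250000, coefficient = 2
x_3 = 2.8750, f(x_3) = 8.265625, coefficient = 4
x_4 = 3.2500, f(x_4) = 10.562500, coefficient = 2
x_5 = 3.6250, f(x_5) = 13.140625, coefficient = 4
x_6 = 4.0000, f(x_6) = 16.000000, coefficient = 1

I ≈ (0.375000/3) × 156.375000 = 19.546875
Exact value: 19.546875
Error: 0.000000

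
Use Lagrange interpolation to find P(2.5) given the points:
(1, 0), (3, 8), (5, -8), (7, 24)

Lagrange interpolation formula:
P(x) = Σ yᵢ × Lᵢ(x)
where Lᵢ(x) = Π_{j≠i} (x - xⱼ)/(xᵢ - xⱼ)

L_0(2.5) = (2.5 - 3)/(1 - 3) × (2.5 - 5)/(1 - 5) × (2.5 - 7)/(1 - 7) = 0.117188
L_1(2.5) = (2.5 - 1)/(3 - 1) × (2.5 - 5)/(3 - 5) × (2.5 - 7)/(3 - 7) = 1.054688
L_2(2.5) = (2.5 - 1)/(5 - 1) × (2.5 - 3)/(5 - 3) × (2.5 - 7)/(5 - 7) = -0.210938
L_3(2.5) = (2.5 - 1)/(7 - 1) × (2.5 - 3)/(7 - 3) × (2.5 - 5)/(7 - 5) = 0.039062

P(2.5) = 0×L_0(2.5) + 8×L_1(2.5) + (-8)×L_2(2.5) + 24×L_3(2.5)
P(2.5) = 11.062500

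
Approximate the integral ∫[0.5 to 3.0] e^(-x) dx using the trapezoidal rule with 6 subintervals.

f(x) = e^(-x)
a = 0.5, b = 3.0, n = 6
h = (b - a)/n = 0.416667

Trapezoidal rule: (h/2)[f(x₀) + 2f(x₁) + 2f(x₂) + ... + f(xₙ)]

x_0 = 0.5000, f(x_0) = 0.606531, coefficient = 1
x_1 = 0.9167, f(x_1) = 0.399850, coefficient = 2
x_2 = 1.3333, f(x_2) = 0.263597, coefficient = 2
x_3 = 1.7500, f(x_3) = 0.173774, coefficient = 2
x_4 = 2.1667, f(x_4) = 0.114559, coefficient = 2
x_5 = 2.5833, f(x_5) = 0.075522, coefficient = 2
x_6 = 3.0000, f(x_6) = 0.049787, coefficient = 1

I ≈ (0.416667/2) × 2.710921 = 0.564775
Exact value: 0.556744
Error: 0.008032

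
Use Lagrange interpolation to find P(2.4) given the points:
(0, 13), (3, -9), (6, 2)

Lagrange interpolation formula:
P(x) = Σ yᵢ × Lᵢ(x)
where Lᵢ(x) = Π_{j≠i} (x - xⱼ)/(xᵢ - xⱼ)

L_0(2.4) = (2.4 - 3)/(0 - 3) × (2.4 - 6)/(0 - 6) = 0.120000
L_1(2.4) = (2.4 - 0)/(3 - 0) × (2.4 - 6)/(3 - 6) = 0.960000
L_2(2.4) = (2.4 - 0)/(6 - 0) × (2.4 - 3)/(6 - 3) = -0.080000

P(2.4) = 13×L_0(2.4) + (-9)×L_1(2.4) + 2×L_2(2.4)
P(2.4) = -7.240000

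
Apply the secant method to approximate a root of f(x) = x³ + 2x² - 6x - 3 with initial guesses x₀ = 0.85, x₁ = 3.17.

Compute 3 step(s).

f(x) = x³ + 2x² - 6x - 3
x₀ = 0.85, x₁ = 3.17

Secant formula: x_{n+1} = x_n - f(x_n)(x_n - x_{n-1})/(f(x_n) - f(x_{n-1}))

Iteration 1:
  f(0.850000) = -6.040875
  f(3.170000) = 29.932813
  x_2 = 3.170000 - 29.932813×(3.170000 - 0.850000)/(29.932813 - (-6.040875))
       = 1.239586
Iteration 2:
  f(3.170000) = 29.932813
  f(1.239586) = -5.459656
  x_3 = 1.239586 - (-5.459656)×(1.239586 - 3.170000)/(-5.459656 - 29.932813)
       = 1.537372
Iteration 3:
  f(1.239586) = -5.459656
  f(1.537372) = -3.863608
  x_4 = 1.537372 - (-3.863608)×(1.537372 - 1.239586)/(-3.863608 - (-5.459656))
       = 2.258234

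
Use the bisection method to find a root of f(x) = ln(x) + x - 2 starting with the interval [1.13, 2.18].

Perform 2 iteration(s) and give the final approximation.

f(x) = ln(x) + x - 2
Initial interval: [1.13, 2.18]

Iteration 1:
  c_1 = (1.130000 + 2.180000)/2 = 1.655000
  f(c_1) = f(1.655000) = 0.158801
  f(a) × f(c) < 0, new interval: [1.130000, 1.655000]
Iteration 2:
  c_2 = (1.130000 + 1.655000)/2 = 1.392500
  f(c_2) = f(1.392500) = -0.276399
  f(a) × f(c) ≥ 0, new interval: [1.392500, 1.655000]

After 2 iteration(s), the approximation is c_2 = 1.392500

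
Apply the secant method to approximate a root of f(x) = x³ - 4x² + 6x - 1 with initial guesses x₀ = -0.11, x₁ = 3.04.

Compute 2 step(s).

f(x) = x³ - 4x² + 6x - 1
x₀ = -0.11, x₁ = 3.04

Secant formula: x_{n+1} = x_n - f(x_n)(x_n - x_{n-1})/(f(x_n) - f(x_{n-1}))

Iteration 1:
  f(-0.110000) = -1.709731
  f(3.040000) = 8.368064
  x_2 = 3.040000 - 8.368064×(3.040000 - (-0.110000))/(8.368064 - (-1.709731))
       = 0.424408
Iteration 2:
  f(3.040000) = 8.368064
  f(0.424408) = 0.902404
  x_3 = 0.424408 - 0.902404×(0.424408 - 3.040000)/(0.902404 - 8.368064)
       = 0.108251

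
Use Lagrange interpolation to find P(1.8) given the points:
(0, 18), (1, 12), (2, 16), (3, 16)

Lagrange interpolation formula:
P(x) = Σ yᵢ × Lᵢ(x)
where Lᵢ(x) = Π_{j≠i} (x - xⱼ)/(xᵢ - xⱼ)

L_0(1.8) = (1.8 - 1)/(0 - 1) × (1.8 - 2)/(0 - 2) × (1.8 - 3)/(0 - 3) = -0.032000
L_1(1.8) = (1.8 - 0)/(1 - 0) × (1.8 - 2)/(1 - 2) × (1.8 - 3)/(1 - 3) = 0.216000
L_2(1.8) = (1.8 - 0)/(2 - 0) × (1.8 - 1)/(2 - 1) × (1.8 - 3)/(2 - 3) = 0.864000
L_3(1.8) = (1.8 - 0)/(3 - 0) × (1.8 - 1)/(3 - 1) × (1.8 - 2)/(3 - 2) = -0.048000

P(1.8) = 18×L_0(1.8) + 12×L_1(1.8) + 16×L_2(1.8) + 16×L_3(1.8)
P(1.8) = 15.072000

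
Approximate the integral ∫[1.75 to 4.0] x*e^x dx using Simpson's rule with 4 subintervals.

f(x) = x*e^x
a = 1.75, b = 4.0, n = 4
h = (b - a)/n = 0.562500

Simpson's rule: (h/3)[f(x₀) + 4f(x₁) + 2f(x₂) + ... + f(xₙ)]

x_0 = 1.7500, f(x_0) = 10.070555, coefficient = 1
x_1 = 2.3125, f(x_1) = 23.355423, coefficient = 4
x_2 = 2.8750, f(x_2) = 50.960594, coefficient = 2
x_3 = 3.4375, f(x_3) = 106.937491, coefficient = 4
x_4 = 4.0000, f(x_4) = 218.392600, coefficient = 1

I ≈ (0.562500/3) × 851.555996 = 159.666749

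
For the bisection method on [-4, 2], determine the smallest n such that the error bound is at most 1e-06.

We need (b-a)/2^n ≤ 1e-06
(2 - (-4))/2^n ≤ 1e-06
6/2^n ≤ 1e-06
2^n ≥ 6000000
n ≥ log₂(6000000) = 22.52
n ≥ 23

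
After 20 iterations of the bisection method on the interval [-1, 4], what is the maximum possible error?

Bisection error bound: |error| ≤ (b-a)/2^n
|error| ≤ (4 - (-1))/2^20 = 5/2^20
|error| ≤ 0.0000047684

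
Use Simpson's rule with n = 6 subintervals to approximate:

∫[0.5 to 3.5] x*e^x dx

f(x) = x*e^x
a = 0.5, b = 3.5, n = 6
h = (b - a)/n = 0.500000

Simpson's rule: (h/3)[f(x₀) + 4f(x₁) + 2f(x₂) + ... + f(xₙ)]

x_0 = 0.5000, f(x_0) = 0.824361, coefficient = 1
x_1 = 1.0000, f(x_1) = 2.718282, coefficient = 4
x_2 = 1.5000, f(x_2) = 6.722534, coefficient = 2
x_3 = 2.0000, f(x_3) = 14.778112, coefficient = 4
x_4 = 2.5000, f(x_4) = 30.456235, coefficient = 2
x_5 = 3.0000, f(x_5) = 60.256611, coefficient = 4
x_6 = 3.5000, f(x_6) = 115.904082, coefficient = 1

I ≈ (0.500000/3) × 502.097999 = 83.683000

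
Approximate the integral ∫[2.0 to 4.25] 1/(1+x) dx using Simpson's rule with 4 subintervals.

f(x) = 1/(1+x)
a = 2.0, b = 4.25, n = 4
h = (b - a)/n = 0.562500

Simpson's rule: (h/3)[f(x₀) + 4f(x₁) + 2f(x₂) + ... + f(xₙ)]

x_0 = 2.0000, f(x_0) = 0.333333, coefficient = 1
x_1 = 2.5625, f(x_1) = 0.280702, coefficient = 4
x_2 = 3.1250, f(x_2) = 0.242424, coefficient = 2
x_3 = 3.6875, f(x_3) = 0.213333, coefficient = 4
x_4 = 4.2500, f(x_4) = 0.190476, coefficient = 1

I ≈ (0.562500/3) × 2.984798 = 0.559650
Exact value: 0.559616
Error: 0.000034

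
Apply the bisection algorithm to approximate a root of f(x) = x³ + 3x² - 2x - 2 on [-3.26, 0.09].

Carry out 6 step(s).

f(x) = x³ + 3x² - 2x - 2
Initial interval: [-3.26, 0.09]

Iteration 1:
  c_1 = (-3.260000 + 0.090000)/2 = -1.585000
  f(c_1) = f(-1.585000) = 4.724798
  f(a) × f(c) ≥ 0, new interval: [-1.585000, 0.090000]
Iteration 2:
  c_2 = (-1.585000 + 0.090000)/2 = -0.747500
  f(c_2) = f(-0.747500) = 0.753598
  f(a) × f(c) ≥ 0, new interval: [-0.747500, 0.090000]
Iteration 3:
  c_3 = (-0.747500 + 0.090000)/2 = -0.328750
  f(c_3) = f(-0.328750) = -1.053800
  f(a) × f(c) < 0, new interval: [-0.747500, -0.328750]
Iteration 4:
  c_4 = (-0.747500 + (-0.328750))/2 = -0.538125
  f(c_4) = f(-0.538125) = -0.210844
  f(a) × f(c) < 0, new interval: [-0.747500, -0.538125]
Iteration 5:
  c_5 = (-0.747500 + (-0.538125))/2 = -0.642813
  f(c_5) = f(-0.642813) = 0.259634
  f(a) × f(c) ≥ 0, new interval: [-0.642813, -0.538125]
Iteration 6:
  c_6 = (-0.642813 + (-0.538125))/2 = -0.590469
  f(c_6) = f(-0.590469) = 0.021029
  f(a) × f(c) ≥ 0, new interval: [-0.590469, -0.538125]

After 6 iteration(s), the approximation is c_6 = -0.590469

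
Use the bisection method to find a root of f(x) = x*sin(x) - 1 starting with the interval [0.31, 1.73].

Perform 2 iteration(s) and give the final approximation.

f(x) = x*sin(x) - 1
Initial interval: [0.31, 1.73]

Iteration 1:
  c_1 = (0.310000 + 1.730000)/2 = 1.020000
  f(c_1) = f(1.020000) = -0.130850
  f(a) × f(c) ≥ 0, new interval: [1.020000, 1.730000]
Iteration 2:
  c_2 = (1.020000 + 1.730000)/2 = 1.375000
  f(c_2) = f(1.375000) = 0.348728
  f(a) × f(c) < 0, new interval: [1.020000, 1.375000]

After 2 iteration(s), the approximation is c_2 = 1.375000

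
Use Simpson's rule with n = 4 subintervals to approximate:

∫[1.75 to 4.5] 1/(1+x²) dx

f(x) = 1/(1+x²)
a = 1.75, b = 4.5, n = 4
h = (b - a)/n = 0.687500

Simpson's rule: (h/3)[f(x₀) + 4f(x₁) + 2f(x₂) + ... + f(xₙ)]

x_0 = 1.7500, f(x_0) = 0.246154, coefficient = 1
x_1 = 2.4375, f(x_1) = 0.144063, coefficient = 4
x_2 = 3.1250, f(x_2) = 0.092888, coefficient = 2
x_3 = 3.8125, f(x_3) = 0.064370, coefficient = 4
x_4 = 4.5000, f(x_4) = 0.047059, coefficient = 1

I ≈ (0.687500/3) × 1.312722 = 0.300832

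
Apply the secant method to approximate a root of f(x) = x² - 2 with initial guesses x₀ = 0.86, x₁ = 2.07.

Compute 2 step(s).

f(x) = x² - 2
x₀ = 0.86, x₁ = 2.07

Secant formula: x_{n+1} = x_n - f(x_n)(x_n - x_{n-1})/(f(x_n) - f(x_{n-1}))

Iteration 1:
  f(0.860000) = -1.260400
  f(2.070000) = 2.284900
  x_2 = 2.070000 - 2.284900×(2.070000 - 0.860000)/(2.284900 - (-1.260400))
       = 1.290171
Iteration 2:
  f(2.070000) = 2.284900
  f(1.290171) = -0.335460
  x_3 = 1.290171 - (-0.335460)×(1.290171 - 2.070000)/(-0.335460 - 2.284900)
       = 1.390005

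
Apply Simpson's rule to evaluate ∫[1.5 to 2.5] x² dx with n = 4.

f(x) = x²
a = 1.5, b = 2.5, n = 4
h = (b - a)/n = 0.250000

Simpson's rule: (h/3)[f(x₀) + 4f(x₁) + 2f(x₂) + ... + f(xₙ)]

x_0 = 1.5000, f(x_0) = 2.250000, coefficient = 1
x_1 = 1.7500, f(x_1) = 3.062500, coefficient = 4
x_2 = 2.0000, f(x_2) = 4.000000, coefficient = 2
x_3 = 2.2500, f(x_3) = 5.062500, coefficient = 4
x_4 = 2.5000, f(x_4) = 6.250000, coefficient = 1

I ≈ (0.250000/3) × 49.000000 = 4.083333
Exact value: 4.083333
Error: 0.000000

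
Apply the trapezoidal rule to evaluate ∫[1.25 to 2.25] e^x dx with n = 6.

f(x) = e^x
a = 1.25, b = 2.25, n = 6
h = (b - a)/n = 0.166667

Trapezoidal rule: (h/2)[f(x₀) + 2f(x₁) + 2f(x₂) + ... + f(xₙ)]

x_0 = 1.2500, f(x_0) = 3.490343, coefficient = 1
x_1 = 1.4167, f(x_1) = 4.123353, coefficient = 2
x_2 = 1.5833, f(x_2) = 4.871166, coefficient = 2
x_3 = 1.7500, f(x_3) = 5.754603, coefficient = 2
x_4 = 1.9167, f(x_4) = 6.798260, coefficient = 2
x_5 = 2.0833, f(x_5) = 8.031195, coefficient = 2
x_6 = 2.2500, f(x_6) = 9.487736, coefficient = 1

I ≈ (0.166667/2) × 72.135232 = 6.011269
Exact value: 5.997393
Error: 0.013876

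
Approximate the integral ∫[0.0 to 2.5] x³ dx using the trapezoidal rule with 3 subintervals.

f(x) = x³
a = 0.0, b = 2.5, n = 3
h = (b - a)/n = 0.833333

Trapezoidal rule: (h/2)[f(x₀) + 2f(x₁) + 2f(x₂) + ... + f(xₙ)]

x_0 = 0.0000, f(x_0) = 0.000000, coefficient = 1
x_1 = 0.8333, f(x_1) = 0.578704, coefficient = 2
x_2 = 1.6667, f(x_2) = 4.629630, coefficient = 2
x_3 = 2.5000, f(x_3) = 15.625000, coefficient = 1

I ≈ (0.833333/2) × 26.041667 = 10.850694
Exact value: 9.765625
Error: 1.085069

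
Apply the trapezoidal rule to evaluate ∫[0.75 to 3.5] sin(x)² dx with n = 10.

f(x) = sin(x)²
a = 0.75, b = 3.5, n = 10
h = (b - a)/n = 0.275000

Trapezoidal rule: (h/2)[f(x₀) + 2f(x₁) + 2f(x₂) + ... + f(xₙ)]

x_0 = 0.7500, f(x_0) = 0.464631, coefficient = 1
x_1 = 1.0250, f(x_1) = 0.730536, coefficient = 2
x_2 = 1.3000, f(x_2) = 0.928444, coefficient = 2
x_3 = 1.5750, f(x_3) = 0.999982, coefficient = 2
x_4 = 1.8500, f(x_4) = 0.924050, coefficient = 2
x_5 = 2.1250, f(x_5) = 0.723044, coefficient = 2
x_6 = 2.4000, f(x_6) = 0.456251, coefficient = 2
x_7 = 2.6750, f(x_7) = 0.202361, coefficient = 2
x_8 = 2.9500, f(x_8) = 0.036261, coefficient = 2
x_9 = 3.2250, f(x_9) = 0.006941, coefficient = 2
x_10 = 3.5000, f(x_10) = 0.123049, coefficient = 1

I ≈ (0.275000/2) × 10.603420 = 1.457970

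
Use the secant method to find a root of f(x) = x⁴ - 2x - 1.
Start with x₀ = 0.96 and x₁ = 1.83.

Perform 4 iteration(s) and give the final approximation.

f(x) = x⁴ - 2x - 1
x₀ = 0.96, x₁ = 1.83

Secant formula: x_{n+1} = x_n - f(x_n)(x_n - x_{n-1})/(f(x_n) - f(x_{n-1}))

Iteration 1:
  f(0.960000) = -2.070653
  f(1.830000) = 6.555131
  x_2 = 1.830000 - 6.555131×(1.830000 - 0.960000)/(6.555131 - (-2.070653))
       = 1.168847
Iteration 2:
  f(1.830000) = 6.555131
  f(1.168847) = -1.471183
  x_3 = 1.168847 - (-1.471183)×(1.168847 - 1.830000)/(-1.471183 - 6.555131)
       = 1.290033
Iteration 3:
  f(1.168847) = -1.471183
  f(1.290033) = -0.810554
  x_4 = 1.290033 - (-0.810554)×(1.290033 - 1.168847)/(-0.810554 - (-1.471183))
       = 1.438721
Iteration 4:
  f(1.290033) = -0.810554
  f(1.438721) = 0.407123
  x_5 = 1.438721 - 0.407123×(1.438721 - 1.290033)/(0.407123 - (-0.810554))
       = 1.389008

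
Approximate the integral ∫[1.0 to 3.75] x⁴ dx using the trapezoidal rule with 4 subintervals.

f(x) = x⁴
a = 1.0, b = 3.75, n = 4
h = (b - a)/n = 0.687500

Trapezoidal rule: (h/2)[f(x₀) + 2f(x₁) + 2f(x₂) + ... + f(xₙ)]

x_0 = 1.0000, f(x_0) = 1.000000, coefficient = 1
x_1 = 1.6875, f(x_1) = 8.109146, coefficient = 2
x_2 = 2.3750, f(x_2) = 31.816650, coefficient = 2
x_3 = 3.0625, f(x_3) = 87.963882, coefficient = 2
x_4 = 3.7500, f(x_4) = 197.753906, coefficient = 1

I ≈ (0.687500/2) × 454.533264 = 156.245810
Exact value: 148.115430
Error: 8.130380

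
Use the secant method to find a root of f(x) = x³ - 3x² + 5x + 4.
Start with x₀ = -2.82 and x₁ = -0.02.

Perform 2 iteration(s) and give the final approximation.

f(x) = x³ - 3x² + 5x + 4
x₀ = -2.82, x₁ = -0.02

Secant formula: x_{n+1} = x_n - f(x_n)(x_n - x_{n-1})/(f(x_n) - f(x_{n-1}))

Iteration 1:
  f(-2.820000) = -56.382968
  f(-0.020000) = 3.898792
  x_2 = -0.020000 - 3.898792×(-0.020000 - (-2.820000))/(3.898792 - (-56.382968))
       = -0.201093
Iteration 2:
  f(-0.020000) = 3.898792
  f(-0.201093) = 2.865087
  x_3 = -0.201093 - 2.865087×(-0.201093 - (-0.020000))/(2.865087 - 3.898792)
       = -0.703023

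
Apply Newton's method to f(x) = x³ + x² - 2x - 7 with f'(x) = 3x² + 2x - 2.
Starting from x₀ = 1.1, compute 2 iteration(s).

f(x) = x³ + x² - 2x - 7
f'(x) = 3x² + 2x - 2
x₀ = 1.1

Newton-Raphson formula: x_{n+1} = x_n - f(x_n)/f'(x_n)

Iteration 1:
  f(1.100000) = -6.659000
  f'(1.100000) = 3.830000
  x_1 = 1.100000 - (-6.659000)/3.830000 = 2.838642
Iteration 2:
  f(2.838642) = 18.254073
  f'(2.838642) = 27.850955
  x_2 = 2.838642 - 18.254073/27.850955 = 2.183222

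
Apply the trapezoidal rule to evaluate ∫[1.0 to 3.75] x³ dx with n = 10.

f(x) = x³
a = 1.0, b = 3.75, n = 10
h = (b - a)/n = 0.275000

Trapezoidal rule: (h/2)[f(x₀) + 2f(x₁) + 2f(x₂) + ... + f(xₙ)]

x_0 = 1.0000, f(x_0) = 1.000000, coefficient = 1
x_1 = 1.2750, f(x_1) = 2.072672, coefficient = 2
x_2 = 1.5500, f(x_2) = 3.723875, coefficient = 2
x_3 = 1.8250, f(x_3) = 6.078391, coefficient = 2
x_4 = 2.1000, f(x_4) = 9.261000, coefficient = 2
x_5 = 2.3750, f(x_5) = 13.396484, coefficient = 2
x_6 = 2.6500, f(x_6) = 18.609625, coefficient = 2
x_7 = 2.9250, f(x_7) = 25.025203, coefficient = 2
x_8 = 3.2000, f(x_8) = 32.768000, coefficient = 2
x_9 = 3.4750, f(x_9) = 41.962797, coefficient = 2
x_10 = 3.7500, f(x_10) = 52.734375, coefficient = 1

I ≈ (0.275000/2) × 359.530469 = 49.435439
Exact value: 49.188477
Error: 0.246963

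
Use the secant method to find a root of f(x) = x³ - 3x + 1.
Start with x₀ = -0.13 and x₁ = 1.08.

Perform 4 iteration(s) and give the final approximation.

f(x) = x³ - 3x + 1
x₀ = -0.13, x₁ = 1.08

Secant formula: x_{n+1} = x_n - f(x_n)(x_n - x_{n-1})/(f(x_n) - f(x_{n-1}))

Iteration 1:
  f(-0.130000) = 1.387803
  f(1.080000) = -0.980288
  x_2 = 1.080000 - (-0.980288)×(1.080000 - (-0.130000))/(-0.980288 - 1.387803)
       = 0.579112
Iteration 2:
  f(1.080000) = -0.980288
  f(0.579112) = -0.543119
  x_3 = 0.579112 - (-0.543119)×(0.579112 - 1.080000)/(-0.543119 - (-0.980288))
       = -0.043168
Iteration 3:
  f(0.579112) = -0.543119
  f(-0.043168) = 1.129423
  x_4 = -0.043168 - 1.129423×(-0.043168 - 0.579112)/(1.129423 - (-0.543119))
       = 0.377041
Iteration 4:
  f(-0.043168) = 1.129423
  f(0.377041) = -0.077523
  x_5 = 0.377041 - (-0.077523)×(0.377041 - (-0.043168))/(-0.077523 - 1.129423)
       = 0.350051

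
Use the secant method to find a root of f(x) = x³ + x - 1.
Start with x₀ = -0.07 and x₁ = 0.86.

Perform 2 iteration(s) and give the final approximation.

f(x) = x³ + x - 1
x₀ = -0.07, x₁ = 0.86

Secant formula: x_{n+1} = x_n - f(x_n)(x_n - x_{n-1})/(f(x_n) - f(x_{n-1}))

Iteration 1:
  f(-0.070000) = -1.070343
  f(0.860000) = 0.496056
  x_2 = 0.860000 - 0.496056×(0.860000 - (-0.070000))/(0.496056 - (-1.070343))
       = 0.565482
Iteration 2:
  f(0.860000) = 0.496056
  f(0.565482) = -0.253693
  x_3 = 0.565482 - (-0.253693)×(0.565482 - 0.860000)/(-0.253693 - 0.496056)
       = 0.665139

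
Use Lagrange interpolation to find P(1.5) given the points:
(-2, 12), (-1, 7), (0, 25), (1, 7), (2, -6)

Lagrange interpolation formula:
P(x) = Σ yᵢ × Lᵢ(x)
where Lᵢ(x) = Π_{j≠i} (x - xⱼ)/(xᵢ - xⱼ)

L_0(1.5) = (1.5 - (-1))/(-2 - (-1)) × (1.5 - 0)/(-2 - 0) × (1.5 - 1)/(-2 - 1) × (1.5 - 2)/(-2 - 2) = -0.039062
L_1(1.5) = (1.5 - (-2))/(-1 - (-2)) × (1.5 - 0)/(-1 - 0) × (1.5 - 1)/(-1 - 1) × (1.5 - 2)/(-1 - 2) = 0.218750
L_2(1.5) = (1.5 - (-2))/(0 - (-2)) × (1.5 - (-1))/(0 - (-1)) × (1.5 - 1)/(0 - 1) × (1.5 - 2)/(0 - 2) = -0.546875
L_3(1.5) = (1.5 - (-2))/(1 - (-2)) × (1.5 - (-1))/(1 - (-1)) × (1.5 - 0)/(1 - 0) × (1.5 - 2)/(1 - 2) = 1.093750
L_4(1.5) = (1.5 - (-2))/(2 - (-2)) × (1.5 - (-1))/(2 - (-1)) × (1.5 - 0)/(2 - 0) × (1.5 - 1)/(2 - 1) = 0.273438

P(1.5) = 12×L_0(1.5) + 7×L_1(1.5) + 25×L_2(1.5) + 7×L_3(1.5) + (-6)×L_4(1.5)
P(1.5) = -6.593750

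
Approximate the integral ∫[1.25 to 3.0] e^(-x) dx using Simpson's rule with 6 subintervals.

f(x) = e^(-x)
a = 1.25, b = 3.0, n = 6
h = (b - a)/n = 0.291667

Simpson's rule: (h/3)[f(x₀) + 4f(x₁) + 2f(x₂) + ... + f(xₙ)]

x_0 = 1.2500, f(x_0) = 0.286505, coefficient = 1
x_1 = 1.5417, f(x_1) = 0.214024, coefficient = 4
x_2 = 1.8333, f(x_2) = 0.159880, coefficient = 2
x_3 = 2.1250, f(x_3) = 0.119433, coefficient = 4
x_4 = 2.4167, f(x_4) = 0.089219, coefficient = 2
x_5 = 2.7083, f(x_5) = 0.066648, coefficient = 4
x_6 = 3.0000, f(x_6) = 0.049787, coefficient = 1

I ≈ (0.291667/3) × 2.434908 = 0.236727
Exact value: 0.236718
Error: 0.000009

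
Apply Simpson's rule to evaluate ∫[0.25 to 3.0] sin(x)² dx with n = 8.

f(x) = sin(x)²
a = 0.25, b = 3.0, n = 8
h = (b - a)/n = 0.343750

Simpson's rule: (h/3)[f(x₀) + 4f(x₁) + 2f(x₂) + ... + f(xₙ)]

x_0 = 0.2500, f(x_0) = 0.061209, coefficient = 1
x_1 = 0.5938, f(x_1) = 0.313010, coefficient = 4
x_2 = 0.9375, f(x_2) = 0.649767, coefficient = 2
x_3 = 1.2812, f(x_3) = 0.918480, coefficient = 4
x_4 = 1.6250, f(x_4) = 0.997065, coefficient = 2
x_5 = 1.9688, f(x_5) = 0.849818, coefficient = 4
x_6 = 2.3125, f(x_6) = 0.543639, coefficient = 2
x_7 = 2.6562, f(x_7) = 0.217633, coefficient = 4
x_8 = 3.0000, f(x_8) = 0.019915, coefficient = 1

I ≈ (0.343750/3) × 13.657830 = 1.564960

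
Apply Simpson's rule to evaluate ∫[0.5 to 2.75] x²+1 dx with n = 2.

f(x) = x²+1
a = 0.5, b = 2.75, n = 2
h = (b - a)/n = 1.125000

Simpson's rule: (h/3)[f(x₀) + 4f(x₁) + 2f(x₂) + ... + f(xₙ)]

x_0 = 0.5000, f(x_0) = 1.250000, coefficient = 1
x_1 = 1.6250, f(x_1) = 3.640625, coefficient = 4
x_2 = 2.7500, f(x_2) = 8.562500, coefficient = 1

I ≈ (1.125000/3) × 24.375000 = 9.140625
Exact value: 9.140625
Error: 0.000000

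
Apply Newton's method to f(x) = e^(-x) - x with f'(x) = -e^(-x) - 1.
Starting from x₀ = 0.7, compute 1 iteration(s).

f(x) = e^(-x) - x
f'(x) = -e^(-x) - 1
x₀ = 0.7

Newton-Raphson formula: x_{n+1} = x_n - f(x_n)/f'(x_n)

Iteration 1:
  f(0.700000) = -0.203415
  f'(0.700000) = -1.496585
  x_1 = 0.700000 - (-0.203415)/(-1.496585) = 0.564081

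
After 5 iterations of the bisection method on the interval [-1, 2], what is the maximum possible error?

Bisection error bound: |error| ≤ (b-a)/2^n
|error| ≤ (2 - (-1))/2^5 = 3/2^5
|error| ≤ 0.0937500000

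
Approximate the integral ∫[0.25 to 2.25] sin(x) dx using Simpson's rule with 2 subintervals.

f(x) = sin(x)
a = 0.25, b = 2.25, n = 2
h = (b - a)/n = 1.000000

Simpson's rule: (h/3)[f(x₀) + 4f(x₁) + 2f(x₂) + ... + f(xₙ)]

x_0 = 0.2500, f(x_0) = 0.247404, coefficient = 1
x_1 = 1.2500, f(x_1) = 0.948985, coefficient = 4
x_2 = 2.2500, f(x_2) = 0.778073, coefficient = 1

I ≈ (1.000000/3) × 4.821416 = 1.607139
Exact value: 1.597086
Error: 0.010053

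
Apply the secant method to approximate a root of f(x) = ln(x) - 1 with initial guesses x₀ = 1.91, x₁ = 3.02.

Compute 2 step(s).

f(x) = ln(x) - 1
x₀ = 1.91, x₁ = 3.02

Secant formula: x_{n+1} = x_n - f(x_n)(x_n - x_{n-1})/(f(x_n) - f(x_{n-1}))

Iteration 1:
  f(1.910000) = -0.352897
  f(3.020000) = 0.105257
  x_2 = 3.020000 - 0.105257×(3.020000 - 1.910000)/(0.105257 - (-0.352897))
       = 2.764987
Iteration 2:
  f(3.020000) = 0.105257
  f(2.764987) = 0.017036
  x_3 = 2.764987 - 0.017036×(2.764987 - 3.020000)/(0.017036 - 0.105257)
       = 2.715743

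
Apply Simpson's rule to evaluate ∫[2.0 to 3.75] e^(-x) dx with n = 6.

f(x) = e^(-x)
a = 2.0, b = 3.75, n = 6
h = (b - a)/n = 0.291667

Simpson's rule: (h/3)[f(x₀) + 4f(x₁) + 2f(x₂) + ... + f(xₙ)]

x_0 = 2.0000, f(x_0) = 0.135335, coefficient = 1
x_1 = 2.2917, f(x_1) = 0.101098, coefficient = 4
x_2 = 2.5833, f(x_2) = 0.075522, coefficient = 2
x_3 = 2.8750, f(x_3) = 0.056416, coefficient = 4
x_4 = 3.1667, f(x_4) = 0.042144, coefficient = 2
x_5 = 3.4583, f(x_5) = 0.031482, coefficient = 4
x_6 = 3.7500, f(x_6) = 0.023518, coefficient = 1

I ≈ (0.291667/3) × 1.150169 = 0.111822
Exact value: 0.111818
Error: 0.000004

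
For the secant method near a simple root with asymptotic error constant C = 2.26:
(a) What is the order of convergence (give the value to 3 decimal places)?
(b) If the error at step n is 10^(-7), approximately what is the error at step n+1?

(a) Secant method has superlinear convergence with order φ = (1+√5)/2 ≈ 1.618.
    This means |e_{n+1}| ≈ C|e_n|^1.618.

(b) With |e_n| = 10^(-7) and C = 2.26:
    |e_{n+1}| ≈ 2.26 × (10^(-7))^1.618 = 2.26 × 10^(-11.33)

(a) ≈ 1.618 (golden ratio); (b) |e_{n+1}| ≈ 1.066e-11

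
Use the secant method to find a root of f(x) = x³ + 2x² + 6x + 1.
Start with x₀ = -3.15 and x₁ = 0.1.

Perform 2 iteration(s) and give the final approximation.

f(x) = x³ + 2x² + 6x + 1
x₀ = -3.15, x₁ = 0.1

Secant formula: x_{n+1} = x_n - f(x_n)(x_n - x_{n-1})/(f(x_n) - f(x_{n-1}))

Iteration 1:
  f(-3.150000) = -29.310875
  f(0.100000) = 1.621000
  x_2 = 0.100000 - 1.621000×(0.100000 - (-3.150000))/(1.621000 - (-29.310875))
       = -0.070318
Iteration 2:
  f(0.100000) = 1.621000
  f(-0.070318) = 0.587634
  x_3 = -0.070318 - 0.587634×(-0.070318 - 0.100000)/(0.587634 - 1.621000)
       = -0.167171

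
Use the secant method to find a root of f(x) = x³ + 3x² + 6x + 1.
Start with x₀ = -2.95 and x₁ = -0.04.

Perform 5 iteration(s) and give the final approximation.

f(x) = x³ + 3x² + 6x + 1
x₀ = -2.95, x₁ = -0.04

Secant formula: x_{n+1} = x_n - f(x_n)(x_n - x_{n-1})/(f(x_n) - f(x_{n-1}))

Iteration 1:
  f(-2.950000) = -16.264875
  f(-0.040000) = 0.764736
  x_2 = -0.040000 - 0.764736×(-0.040000 - (-2.950000))/(0.764736 - (-16.264875))
       = -0.170677
Iteration 2:
  f(-0.040000) = 0.764736
  f(-0.170677) = 0.058357
  x_3 = -0.170677 - 0.058357×(-0.170677 - (-0.040000))/(0.058357 - 0.764736)
       = -0.181473
Iteration 3:
  f(-0.170677) = 0.058357
  f(-0.181473) = 0.003983
  x_4 = -0.181473 - 0.003983×(-0.181473 - (-0.170677))/(0.003983 - 0.058357)
       = -0.182264
Iteration 4:
  f(-0.181473) = 0.003983
  f(-0.182264) = 0.000023
  x_5 = -0.182264 - 0.000023×(-0.182264 - (-0.181473))/(0.000023 - 0.003983)
       = -0.182268
Iteration 5:
  f(-0.182264) = 0.000023
  f(-0.182268) = 0.000000
  x_6 = -0.182268 - 0.000000×(-0.182268 - (-0.182264))/(0.000000 - 0.000023)
       = -0.182268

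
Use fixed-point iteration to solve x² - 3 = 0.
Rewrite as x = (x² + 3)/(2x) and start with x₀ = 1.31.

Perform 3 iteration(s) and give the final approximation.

Equation: x² - 3 = 0
Fixed-point form: x = (x² + 3)/(2x)
x₀ = 1.31

x_1 = g(1.310000) = 1.800038
x_2 = g(1.800038) = 1.733335
x_3 = g(1.733335) = 1.732051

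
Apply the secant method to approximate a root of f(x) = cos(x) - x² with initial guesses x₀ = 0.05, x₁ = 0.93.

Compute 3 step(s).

f(x) = cos(x) - x²
x₀ = 0.05, x₁ = 0.93

Secant formula: x_{n+1} = x_n - f(x_n)(x_n - x_{n-1})/(f(x_n) - f(x_{n-1}))

Iteration 1:
  f(0.050000) = 0.996250
  f(0.930000) = -0.267066
  x_2 = 0.930000 - (-0.267066)×(0.930000 - 0.050000)/(-0.267066 - 0.996250)
       = 0.743967
Iteration 2:
  f(0.930000) = -0.267066
  f(0.743967) = 0.182300
  x_3 = 0.743967 - 0.182300×(0.743967 - 0.930000)/(0.182300 - (-0.267066))
       = 0.819438
Iteration 3:
  f(0.743967) = 0.182300
  f(0.819438) = 0.011154
  x_4 = 0.819438 - 0.011154×(0.819438 - 0.743967)/(0.011154 - 0.182300)
       = 0.824356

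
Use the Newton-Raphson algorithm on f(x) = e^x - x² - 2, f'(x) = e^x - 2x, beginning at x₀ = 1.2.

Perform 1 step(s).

f(x) = e^x - x² - 2
f'(x) = e^x - 2x
x₀ = 1.2

Newton-Raphson formula: x_{n+1} = x_n - f(x_n)/f'(x_n)

Iteration 1:
  f(1.200000) = -0.119883
  f'(1.200000) = 0.920117
  x_1 = 1.200000 - (-0.119883)/0.920117 = 1.330291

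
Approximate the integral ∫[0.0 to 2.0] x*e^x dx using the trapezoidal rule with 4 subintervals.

f(x) = x*e^x
a = 0.0, b = 2.0, n = 4
h = (b - a)/n = 0.500000

Trapezoidal rule: (h/2)[f(x₀) + 2f(x₁) + 2f(x₂) + ... + f(xₙ)]

x_0 = 0.0000, f(x_0) = 0.000000, coefficient = 1
x_1 = 0.5000, f(x_1) = 0.824361, coefficient = 2
x_2 = 1.0000, f(x_2) = 2.718282, coefficient = 2
x_3 = 1.5000, f(x_3) = 6.722534, coefficient = 2
x_4 = 2.0000, f(x_4) = 14.778112, coefficient = 1

I ≈ (0.500000/2) × 35.308464 = 8.827116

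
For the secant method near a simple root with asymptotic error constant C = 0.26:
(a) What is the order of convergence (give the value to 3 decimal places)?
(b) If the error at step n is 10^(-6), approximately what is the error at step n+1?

(a) Secant method has superlinear convergence with order φ = (1+√5)/2 ≈ 1.618.
    This means |e_{n+1}| ≈ C|e_n|^1.618.

(b) With |e_n| = 10^(-6) and C = 0.26:
    |e_{n+1}| ≈ 0.26 × (10^(-6))^1.618 = 0.26 × 10^(-9.71)

(a) ≈ 1.618 (golden ratio); (b) |e_{n+1}| ≈ 5.091e-11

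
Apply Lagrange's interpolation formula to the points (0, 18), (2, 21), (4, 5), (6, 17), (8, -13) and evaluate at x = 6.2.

Lagrange interpolation formula:
P(x) = Σ yᵢ × Lᵢ(x)
where Lᵢ(x) = Π_{j≠i} (x - xⱼ)/(xᵢ - xⱼ)

L_0(6.2) = (6.2 - 2)/(0 - 2) × (6.2 - 4)/(0 - 4) × (6.2 - 6)/(0 - 6) × (6.2 - 8)/(0 - 8) = -0.008663
L_1(6.2) = (6.2 - 0)/(2 - 0) × (6.2 - 4)/(2 - 4) × (6.2 - 6)/(2 - 6) × (6.2 - 8)/(2 - 8) = 0.051150
L_2(6.2) = (6.2 - 0)/(4 - 0) × (6.2 - 2)/(4 - 2) × (6.2 - 6)/(4 - 6) × (6.2 - 8)/(4 - 8) = -0.146475
L_3(6.2) = (6.2 - 0)/(6 - 0) × (6.2 - 2)/(6 - 2) × (6.2 - 4)/(6 - 4) × (6.2 - 8)/(6 - 8) = 1.074150
L_4(6.2) = (6.2 - 0)/(8 - 0) × (6.2 - 2)/(8 - 2) × (6.2 - 4)/(8 - 4) × (6.2 - 6)/(8 - 6) = 0.029838

P(6.2) = 18×L_0(6.2) + 21×L_1(6.2) + 5×L_2(6.2) + 17×L_3(6.2) + (-13)×L_4(6.2)
P(6.2) = 18.058513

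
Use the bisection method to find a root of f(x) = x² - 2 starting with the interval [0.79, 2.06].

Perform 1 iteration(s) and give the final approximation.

f(x) = x² - 2
Initial interval: [0.79, 2.06]

Iteration 1:
  c_1 = (0.790000 + 2.060000)/2 = 1.425000
  f(c_1) = f(1.425000) = 0.030625
  f(a) × f(c) < 0, new interval: [0.790000, 1.425000]

After 1 iteration(s), the approximation is c_1 = 1.425000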